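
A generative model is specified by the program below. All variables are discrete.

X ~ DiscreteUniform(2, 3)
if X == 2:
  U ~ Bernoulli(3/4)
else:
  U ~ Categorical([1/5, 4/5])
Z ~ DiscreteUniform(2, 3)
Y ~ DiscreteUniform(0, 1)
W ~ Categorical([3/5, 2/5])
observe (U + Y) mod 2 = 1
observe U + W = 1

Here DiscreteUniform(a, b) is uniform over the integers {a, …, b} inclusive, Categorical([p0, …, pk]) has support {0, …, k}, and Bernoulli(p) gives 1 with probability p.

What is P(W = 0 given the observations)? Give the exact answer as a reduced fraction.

P(W = 0 | obs) = 31/37

Enumerate traces; 8 have nonzero weight after conditioning:
  (X=2, U=0, Z=2, Y=1, W=1) weight 1/80
  (X=2, U=0, Z=3, Y=1, W=1) weight 1/80
  (X=2, U=1, Z=2, Y=0, W=0) weight 9/160
  (X=2, U=1, Z=3, Y=0, W=0) weight 9/160
  (X=3, U=0, Z=2, Y=1, W=1) weight 1/100
  (X=3, U=0, Z=3, Y=1, W=1) weight 1/100
  (X=3, U=1, Z=2, Y=0, W=0) weight 3/50
  (X=3, U=1, Z=3, Y=0, W=0) weight 3/50
Group by W:
  weight(W=0) = 93/400
  weight(W=1) = 9/200
Total weight = 93/400 + 9/200 = 111/400
P(W=0 | obs) = 93/400 / 111/400 = 31/37
P(W=1 | obs) = 9/200 / 111/400 = 6/37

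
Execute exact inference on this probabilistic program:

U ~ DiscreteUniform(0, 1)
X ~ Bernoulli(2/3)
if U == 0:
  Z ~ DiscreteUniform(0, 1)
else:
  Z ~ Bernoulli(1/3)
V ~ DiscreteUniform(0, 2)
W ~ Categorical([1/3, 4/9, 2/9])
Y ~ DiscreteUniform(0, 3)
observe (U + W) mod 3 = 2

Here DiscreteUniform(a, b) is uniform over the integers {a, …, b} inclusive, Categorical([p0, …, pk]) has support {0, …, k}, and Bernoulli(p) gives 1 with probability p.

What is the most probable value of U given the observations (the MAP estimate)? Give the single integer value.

Enumerate traces; 96 have nonzero weight after conditioning:
  (U=0, X=0, Z=0, V=0, W=2, Y=0) weight 1/648
  (U=0, X=0, Z=0, V=0, W=2, Y=1) weight 1/648
  (U=0, X=0, Z=0, V=0, W=2, Y=2) weight 1/648
  (U=0, X=0, Z=0, V=0, W=2, Y=3) weight 1/648
  (U=0, X=0, Z=0, V=1, W=2, Y=0) weight 1/648
  (U=0, X=0, Z=0, V=1, W=2, Y=1) weight 1/648
  (U=0, X=0, Z=0, V=1, W=2, Y=2) weight 1/648
  (U=0, X=0, Z=0, V=1, W=2, Y=3) weight 1/648
  (U=1, X=0, Z=0, V=0, W=1, Y=0) weight 1/243
  … 87 more
Group by U:
  weight(U=0) = 1/9
  weight(U=1) = 2/9
Total weight = 1/9 + 2/9 = 1/3
P(U=0 | obs) = 1/9 / 1/3 = 1/3
P(U=1 | obs) = 2/9 / 1/3 = 2/3
argmax = 1

argmax_v P(U = v | obs) = 1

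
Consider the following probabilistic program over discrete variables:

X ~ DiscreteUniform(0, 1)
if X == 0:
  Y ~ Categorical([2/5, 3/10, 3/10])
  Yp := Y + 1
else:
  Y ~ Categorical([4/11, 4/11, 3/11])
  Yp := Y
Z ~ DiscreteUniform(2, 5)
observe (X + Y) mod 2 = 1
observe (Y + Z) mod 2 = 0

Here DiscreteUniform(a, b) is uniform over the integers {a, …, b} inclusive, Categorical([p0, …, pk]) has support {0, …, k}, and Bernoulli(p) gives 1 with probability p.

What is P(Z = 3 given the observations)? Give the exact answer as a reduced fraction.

Enumerate traces; 6 have nonzero weight after conditioning:
  (X=0, Y=1, Z=3) weight 3/80
  (X=0, Y=1, Z=5) weight 3/80
  (X=1, Y=0, Z=2) weight 1/22
  (X=1, Y=0, Z=4) weight 1/22
  (X=1, Y=2, Z=2) weight 3/88
  (X=1, Y=2, Z=4) weight 3/88
Group by Z:
  weight(Z=2) = 7/88
  weight(Z=3) = 3/80
  weight(Z=4) = 7/88
  weight(Z=5) = 3/80
Total weight = 7/88 + 3/80 + 7/88 + 3/80 = 103/440
P(Z=2 | obs) = 7/88 / 103/440 = 35/103
P(Z=3 | obs) = 3/80 / 103/440 = 33/206
P(Z=4 | obs) = 7/88 / 103/440 = 35/103
P(Z=5 | obs) = 3/80 / 103/440 = 33/206

P(Z = 3 | obs) = 33/206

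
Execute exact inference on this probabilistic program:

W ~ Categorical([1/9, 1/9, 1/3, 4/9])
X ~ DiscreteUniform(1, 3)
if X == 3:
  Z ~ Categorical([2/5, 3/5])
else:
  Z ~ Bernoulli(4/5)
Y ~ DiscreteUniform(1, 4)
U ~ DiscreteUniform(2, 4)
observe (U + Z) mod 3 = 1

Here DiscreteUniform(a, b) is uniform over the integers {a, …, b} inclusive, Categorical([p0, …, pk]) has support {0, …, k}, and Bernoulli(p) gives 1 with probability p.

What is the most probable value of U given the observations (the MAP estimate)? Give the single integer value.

Enumerate traces; 96 have nonzero weight after conditioning:
  (W=0, X=1, Z=0, Y=1, U=4) weight 1/1620
  (W=0, X=1, Z=0, Y=2, U=4) weight 1/1620
  (W=0, X=1, Z=0, Y=3, U=4) weight 1/1620
  (W=0, X=1, Z=0, Y=4, U=4) weight 1/1620
  (W=0, X=1, Z=1, Y=1, U=3) weight 1/405
  (W=0, X=1, Z=1, Y=2, U=3) weight 1/405
  (W=0, X=1, Z=1, Y=3, U=3) weight 1/405
  (W=0, X=1, Z=1, Y=4, U=3) weight 1/405
  … 88 more
Group by U:
  weight(U=3) = 11/45
  weight(U=4) = 4/45
Total weight = 11/45 + 4/45 = 1/3
P(U=3 | obs) = 11/45 / 1/3 = 11/15
P(U=4 | obs) = 4/45 / 1/3 = 4/15
argmax = 3

argmax_v P(U = v | obs) = 3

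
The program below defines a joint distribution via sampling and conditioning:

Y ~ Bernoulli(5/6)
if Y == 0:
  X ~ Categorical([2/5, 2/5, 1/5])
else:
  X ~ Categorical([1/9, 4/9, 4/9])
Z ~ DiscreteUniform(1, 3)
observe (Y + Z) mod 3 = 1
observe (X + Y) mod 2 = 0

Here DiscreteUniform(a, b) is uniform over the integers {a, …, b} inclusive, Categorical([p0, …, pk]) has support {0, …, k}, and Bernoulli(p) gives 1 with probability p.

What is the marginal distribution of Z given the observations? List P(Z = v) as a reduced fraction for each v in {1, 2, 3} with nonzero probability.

Enumerate traces; 3 have nonzero weight after conditioning:
  (Y=0, X=0, Z=1) weight 1/45
  (Y=0, X=2, Z=1) weight 1/90
  (Y=1, X=1, Z=3) weight 10/81
Group by Z:
  weight(Z=1) = 1/30
  weight(Z=3) = 10/81
Total weight = 1/30 + 10/81 = 127/810
P(Z=1 | obs) = 1/30 / 127/810 = 27/127
P(Z=3 | obs) = 10/81 / 127/810 = 100/127

P(Z=1) = 27/127, P(Z=3) = 100/127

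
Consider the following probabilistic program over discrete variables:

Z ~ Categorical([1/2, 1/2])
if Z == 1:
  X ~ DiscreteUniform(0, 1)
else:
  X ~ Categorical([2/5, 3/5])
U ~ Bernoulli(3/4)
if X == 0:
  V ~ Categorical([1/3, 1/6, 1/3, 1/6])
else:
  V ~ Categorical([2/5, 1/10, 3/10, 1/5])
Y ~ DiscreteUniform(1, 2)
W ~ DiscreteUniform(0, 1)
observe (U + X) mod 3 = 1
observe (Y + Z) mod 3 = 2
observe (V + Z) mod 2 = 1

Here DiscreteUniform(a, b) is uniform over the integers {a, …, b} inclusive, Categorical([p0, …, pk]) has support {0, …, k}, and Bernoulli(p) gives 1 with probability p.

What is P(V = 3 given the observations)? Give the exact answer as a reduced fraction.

Enumerate traces; 16 have nonzero weight after conditioning:
  (Z=0, X=0, U=1, V=1, Y=2, W=0) weight 1/160
  (Z=0, X=0, U=1, V=1, Y=2, W=1) weight 1/160
  (Z=0, X=0, U=1, V=3, Y=2, W=0) weight 1/160
  (Z=0, X=0, U=1, V=3, Y=2, W=1) weight 1/160
  (Z=0, X=1, U=0, V=1, Y=2, W=0) weight 3/1600
  (Z=0, X=1, U=0, V=1, Y=2, W=1) weight 3/1600
  (Z=0, X=1, U=0, V=3, Y=2, W=0) weight 3/800
  (Z=0, X=1, U=0, V=3, Y=2, W=1) weight 3/800
  (Z=1, X=0, U=1, V=0, Y=1, W=0) weight 1/64
  (Z=1, X=0, U=1, V=2, Y=1, W=0) weight 1/64
  … 6 more
Group by V:
  weight(V=0) = 7/160
  weight(V=1) = 13/800
  weight(V=2) = 13/320
  weight(V=3) = 1/50
Total weight = 7/160 + 13/800 + 13/320 + 1/50 = 193/1600
P(V=0 | obs) = 7/160 / 193/1600 = 70/193
P(V=1 | obs) = 13/800 / 193/1600 = 26/193
P(V=2 | obs) = 13/320 / 193/1600 = 65/193
P(V=3 | obs) = 1/50 / 193/1600 = 32/193

P(V = 3 | obs) = 32/193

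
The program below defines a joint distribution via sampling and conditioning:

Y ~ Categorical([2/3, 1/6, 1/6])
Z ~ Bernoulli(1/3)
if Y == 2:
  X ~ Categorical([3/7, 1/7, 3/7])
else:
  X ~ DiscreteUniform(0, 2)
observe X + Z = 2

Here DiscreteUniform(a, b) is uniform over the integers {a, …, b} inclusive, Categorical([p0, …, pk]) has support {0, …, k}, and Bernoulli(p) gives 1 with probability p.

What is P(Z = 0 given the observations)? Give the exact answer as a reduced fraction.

Enumerate traces; 6 have nonzero weight after conditioning:
  (Y=0, Z=0, X=2) weight 4/27
  (Y=0, Z=1, X=1) weight 2/27
  (Y=1, Z=0, X=2) weight 1/27
  (Y=1, Z=1, X=1) weight 1/54
  (Y=2, Z=0, X=2) weight 1/21
  (Y=2, Z=1, X=1) weight 1/126
Group by Z:
  weight(Z=0) = 44/189
  weight(Z=1) = 19/189
Total weight = 44/189 + 19/189 = 1/3
P(Z=0 | obs) = 44/189 / 1/3 = 44/63
P(Z=1 | obs) = 19/189 / 1/3 = 19/63

P(Z = 0 | obs) = 44/63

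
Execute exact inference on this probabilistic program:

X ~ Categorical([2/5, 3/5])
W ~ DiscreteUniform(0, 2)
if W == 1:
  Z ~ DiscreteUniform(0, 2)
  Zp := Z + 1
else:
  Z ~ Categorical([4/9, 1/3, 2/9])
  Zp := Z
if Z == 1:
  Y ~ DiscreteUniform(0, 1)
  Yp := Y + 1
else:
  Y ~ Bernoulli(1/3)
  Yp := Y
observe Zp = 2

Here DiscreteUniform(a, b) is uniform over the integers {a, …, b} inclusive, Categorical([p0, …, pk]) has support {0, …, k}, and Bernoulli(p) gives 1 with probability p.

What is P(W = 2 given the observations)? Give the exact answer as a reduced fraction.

Enumerate traces; 12 have nonzero weight after conditioning:
  (X=0, W=0, Z=2, Y=0) weight 8/405
  (X=0, W=0, Z=2, Y=1) weight 4/405
  (X=0, W=1, Z=1, Y=0) weight 1/45
  (X=0, W=1, Z=1, Y=1) weight 1/45
  (X=0, W=2, Z=2, Y=0) weight 8/405
  (X=0, W=2, Z=2, Y=1) weight 4/405
  (X=1, W=0, Z=2, Y=0) weight 4/135
  (X=1, W=0, Z=2, Y=1) weight 2/135
  … 4 more
Group by W:
  weight(W=0) = 2/27
  weight(W=1) = 1/9
  weight(W=2) = 2/27
Total weight = 2/27 + 1/9 + 2/27 = 7/27
P(W=0 | obs) = 2/27 / 7/27 = 2/7
P(W=1 | obs) = 1/9 / 7/27 = 3/7
P(W=2 | obs) = 2/27 / 7/27 = 2/7

P(W = 2 | obs) = 2/7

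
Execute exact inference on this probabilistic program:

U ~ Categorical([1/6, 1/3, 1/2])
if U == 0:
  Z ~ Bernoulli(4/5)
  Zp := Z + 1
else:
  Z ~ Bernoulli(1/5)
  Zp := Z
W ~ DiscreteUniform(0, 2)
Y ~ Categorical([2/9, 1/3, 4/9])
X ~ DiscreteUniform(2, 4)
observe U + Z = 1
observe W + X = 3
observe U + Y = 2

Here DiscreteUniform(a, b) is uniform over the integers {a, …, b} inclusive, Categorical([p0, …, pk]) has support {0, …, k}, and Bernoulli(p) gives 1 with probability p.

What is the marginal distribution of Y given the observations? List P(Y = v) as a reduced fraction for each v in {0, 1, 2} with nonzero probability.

P(Y=1) = 3/5, P(Y=2) = 2/5

Enumerate traces; 4 have nonzero weight after conditioning:
  (U=0, Z=1, W=0, Y=2, X=3) weight 8/1215
  (U=0, Z=1, W=1, Y=2, X=2) weight 8/1215
  (U=1, Z=0, W=0, Y=1, X=3) weight 4/405
  (U=1, Z=0, W=1, Y=1, X=2) weight 4/405
Group by Y:
  weight(Y=1) = 8/405
  weight(Y=2) = 16/1215
Total weight = 8/405 + 16/1215 = 8/243
P(Y=1 | obs) = 8/405 / 8/243 = 3/5
P(Y=2 | obs) = 16/1215 / 8/243 = 2/5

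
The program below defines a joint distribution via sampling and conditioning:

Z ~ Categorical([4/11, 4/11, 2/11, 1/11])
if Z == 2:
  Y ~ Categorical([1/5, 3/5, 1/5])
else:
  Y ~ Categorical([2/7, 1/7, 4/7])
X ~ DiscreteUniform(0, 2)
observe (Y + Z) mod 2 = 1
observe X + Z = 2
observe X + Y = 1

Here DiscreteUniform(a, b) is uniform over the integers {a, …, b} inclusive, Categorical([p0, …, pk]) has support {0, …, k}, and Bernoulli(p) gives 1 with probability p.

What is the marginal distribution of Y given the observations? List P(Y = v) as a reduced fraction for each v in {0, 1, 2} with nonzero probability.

Enumerate traces; 2 have nonzero weight after conditioning:
  (Z=1, Y=0, X=1) weight 8/231
  (Z=2, Y=1, X=0) weight 2/55
Group by Y:
  weight(Y=0) = 8/231
  weight(Y=1) = 2/55
Total weight = 8/231 + 2/55 = 82/1155
P(Y=0 | obs) = 8/231 / 82/1155 = 20/41
P(Y=1 | obs) = 2/55 / 82/1155 = 21/41

P(Y=0) = 20/41, P(Y=1) = 21/41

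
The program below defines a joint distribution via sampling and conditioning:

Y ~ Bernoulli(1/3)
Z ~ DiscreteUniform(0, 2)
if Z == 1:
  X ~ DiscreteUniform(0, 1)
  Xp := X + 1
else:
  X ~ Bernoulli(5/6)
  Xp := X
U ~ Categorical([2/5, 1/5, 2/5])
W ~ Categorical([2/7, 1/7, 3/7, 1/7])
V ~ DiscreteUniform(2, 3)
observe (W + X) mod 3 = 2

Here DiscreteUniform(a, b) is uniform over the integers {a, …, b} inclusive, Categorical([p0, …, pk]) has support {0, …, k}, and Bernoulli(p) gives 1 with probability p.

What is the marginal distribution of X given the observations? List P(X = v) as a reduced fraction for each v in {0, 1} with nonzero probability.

Enumerate traces; 72 have nonzero weight after conditioning:
  (Y=0, Z=0, X=0, U=0, W=2, V=2) weight 1/315
  (Y=0, Z=0, X=0, U=0, W=2, V=3) weight 1/315
  (Y=0, Z=0, X=0, U=1, W=2, V=2) weight 1/630
  (Y=0, Z=0, X=0, U=1, W=2, V=3) weight 1/630
  (Y=0, Z=0, X=0, U=2, W=2, V=2) weight 1/315
  (Y=0, Z=0, X=0, U=2, W=2, V=3) weight 1/315
  (Y=0, Z=0, X=1, U=0, W=1, V=2) weight 1/189
  (Y=0, Z=0, X=1, U=0, W=1, V=3) weight 1/189
  … 64 more
Group by X:
  weight(X=0) = 5/42
  weight(X=1) = 13/126
Total weight = 5/42 + 13/126 = 2/9
P(X=0 | obs) = 5/42 / 2/9 = 15/28
P(X=1 | obs) = 13/126 / 2/9 = 13/28

P(X=0) = 15/28, P(X=1) = 13/28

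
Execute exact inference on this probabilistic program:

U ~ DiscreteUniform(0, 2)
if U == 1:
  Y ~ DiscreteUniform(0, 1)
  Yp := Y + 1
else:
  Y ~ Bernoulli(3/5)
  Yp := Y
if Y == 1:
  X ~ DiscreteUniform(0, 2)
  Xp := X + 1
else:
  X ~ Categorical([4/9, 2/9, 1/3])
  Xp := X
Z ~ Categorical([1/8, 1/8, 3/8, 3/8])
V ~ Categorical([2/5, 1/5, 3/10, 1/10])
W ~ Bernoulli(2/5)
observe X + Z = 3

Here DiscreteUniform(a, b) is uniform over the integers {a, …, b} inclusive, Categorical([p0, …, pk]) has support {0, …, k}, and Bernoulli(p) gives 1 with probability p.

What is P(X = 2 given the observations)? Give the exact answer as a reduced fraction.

Enumerate traces; 144 have nonzero weight after conditioning:
  (U=0, Y=0, X=0, Z=3, V=0, W=0) weight 2/375
  (U=0, Y=0, X=0, Z=3, V=0, W=1) weight 4/1125
  (U=0, Y=0, X=0, Z=3, V=1, W=0) weight 1/375
  (U=0, Y=0, X=0, Z=3, V=1, W=1) weight 2/1125
  (U=0, Y=0, X=0, Z=3, V=2, W=0) weight 1/250
  (U=0, Y=0, X=0, Z=3, V=2, W=1) weight 1/375
  (U=0, Y=0, X=0, Z=3, V=3, W=0) weight 1/750
  (U=0, Y=0, X=0, Z=3, V=3, W=1) weight 1/1125
  (U=0, Y=0, X=1, Z=2, V=0, W=0) weight 1/375
  (U=0, Y=0, X=2, Z=1, V=0, W=0) weight 1/750
  … 134 more
Group by X:
  weight(X=0) = 103/720
  weight(X=1) = 77/720
  weight(X=2) = 1/24
Total weight = 103/720 + 77/720 + 1/24 = 7/24
P(X=0 | obs) = 103/720 / 7/24 = 103/210
P(X=1 | obs) = 77/720 / 7/24 = 11/30
P(X=2 | obs) = 1/24 / 7/24 = 1/7

P(X = 2 | obs) = 1/7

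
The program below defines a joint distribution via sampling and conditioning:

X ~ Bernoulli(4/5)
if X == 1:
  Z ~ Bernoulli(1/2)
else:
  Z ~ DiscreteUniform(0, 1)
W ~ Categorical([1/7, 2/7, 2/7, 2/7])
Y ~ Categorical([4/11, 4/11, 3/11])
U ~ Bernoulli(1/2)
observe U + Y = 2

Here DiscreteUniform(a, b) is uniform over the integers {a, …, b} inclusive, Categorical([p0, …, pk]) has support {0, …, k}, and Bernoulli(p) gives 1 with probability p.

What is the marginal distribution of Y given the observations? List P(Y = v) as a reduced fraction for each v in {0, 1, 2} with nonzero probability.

P(Y=1) = 4/7, P(Y=2) = 3/7

Enumerate traces; 32 have nonzero weight after conditioning:
  (X=0, Z=0, W=0, Y=1, U=1) weight 1/385
  (X=0, Z=0, W=0, Y=2, U=0) weight 3/1540
  (X=0, Z=0, W=1, Y=1, U=1) weight 2/385
  (X=0, Z=0, W=1, Y=2, U=0) weight 3/770
  (X=0, Z=0, W=2, Y=1, U=1) weight 2/385
  (X=0, Z=0, W=2, Y=2, U=0) weight 3/770
  (X=0, Z=0, W=3, Y=1, U=1) weight 2/385
  (X=0, Z=0, W=3, Y=2, U=0) weight 3/770
  … 24 more
Group by Y:
  weight(Y=1) = 2/11
  weight(Y=2) = 3/22
Total weight = 2/11 + 3/22 = 7/22
P(Y=1 | obs) = 2/11 / 7/22 = 4/7
P(Y=2 | obs) = 3/22 / 7/22 = 3/7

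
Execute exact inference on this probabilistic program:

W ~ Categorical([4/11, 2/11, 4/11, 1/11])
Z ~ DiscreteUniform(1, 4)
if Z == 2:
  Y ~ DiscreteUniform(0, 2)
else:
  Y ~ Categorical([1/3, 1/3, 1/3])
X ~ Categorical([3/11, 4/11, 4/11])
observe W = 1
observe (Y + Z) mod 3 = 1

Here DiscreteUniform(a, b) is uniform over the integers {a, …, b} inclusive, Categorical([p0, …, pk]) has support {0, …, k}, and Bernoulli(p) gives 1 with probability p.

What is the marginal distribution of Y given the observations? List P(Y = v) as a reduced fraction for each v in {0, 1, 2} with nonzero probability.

Enumerate traces; 12 have nonzero weight after conditioning:
  (W=1, Z=1, Y=0, X=0) weight 1/242
  (W=1, Z=1, Y=0, X=1) weight 2/363
  (W=1, Z=1, Y=0, X=2) weight 2/363
  (W=1, Z=2, Y=2, X=0) weight 1/242
  (W=1, Z=2, Y=2, X=1) weight 2/363
  (W=1, Z=2, Y=2, X=2) weight 2/363
  (W=1, Z=3, Y=1, X=0) weight 1/242
  (W=1, Z=3, Y=1, X=1) weight 2/363
  … 4 more
Group by Y:
  weight(Y=0) = 1/33
  weight(Y=1) = 1/66
  weight(Y=2) = 1/66
Total weight = 1/33 + 1/66 + 1/66 = 2/33
P(Y=0 | obs) = 1/33 / 2/33 = 1/2
P(Y=1 | obs) = 1/66 / 2/33 = 1/4
P(Y=2 | obs) = 1/66 / 2/33 = 1/4

P(Y=0) = 1/2, P(Y=1) = 1/4, P(Y=2) = 1/4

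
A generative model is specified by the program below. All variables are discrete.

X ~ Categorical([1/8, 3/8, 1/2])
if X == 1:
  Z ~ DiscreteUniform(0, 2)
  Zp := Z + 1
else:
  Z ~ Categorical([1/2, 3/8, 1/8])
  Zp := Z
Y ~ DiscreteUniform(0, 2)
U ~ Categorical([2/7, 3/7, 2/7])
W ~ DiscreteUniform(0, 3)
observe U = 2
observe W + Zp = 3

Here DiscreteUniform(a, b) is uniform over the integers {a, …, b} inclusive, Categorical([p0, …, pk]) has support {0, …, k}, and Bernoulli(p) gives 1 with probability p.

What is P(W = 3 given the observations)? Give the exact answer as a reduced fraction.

Enumerate traces; 27 have nonzero weight after conditioning:
  (X=0, Z=0, Y=0, U=2, W=3) weight 1/672
  (X=0, Z=0, Y=1, U=2, W=3) weight 1/672
  (X=0, Z=0, Y=2, U=2, W=3) weight 1/672
  (X=0, Z=1, Y=0, U=2, W=2) weight 1/896
  (X=0, Z=1, Y=1, U=2, W=2) weight 1/896
  (X=0, Z=1, Y=2, U=2, W=2) weight 1/896
  (X=0, Z=2, Y=0, U=2, W=1) weight 1/2688
  (X=0, Z=2, Y=1, U=2, W=1) weight 1/2688
  (X=1, Z=2, Y=0, U=2, W=0) weight 1/336
  … 18 more
Group by W:
  weight(W=0) = 1/112
  weight(W=1) = 13/896
  weight(W=2) = 23/896
  weight(W=3) = 5/224
Total weight = 1/112 + 13/896 + 23/896 + 5/224 = 1/14
P(W=0 | obs) = 1/112 / 1/14 = 1/8
P(W=1 | obs) = 13/896 / 1/14 = 13/64
P(W=2 | obs) = 23/896 / 1/14 = 23/64
P(W=3 | obs) = 5/224 / 1/14 = 5/16

P(W = 3 | obs) = 5/16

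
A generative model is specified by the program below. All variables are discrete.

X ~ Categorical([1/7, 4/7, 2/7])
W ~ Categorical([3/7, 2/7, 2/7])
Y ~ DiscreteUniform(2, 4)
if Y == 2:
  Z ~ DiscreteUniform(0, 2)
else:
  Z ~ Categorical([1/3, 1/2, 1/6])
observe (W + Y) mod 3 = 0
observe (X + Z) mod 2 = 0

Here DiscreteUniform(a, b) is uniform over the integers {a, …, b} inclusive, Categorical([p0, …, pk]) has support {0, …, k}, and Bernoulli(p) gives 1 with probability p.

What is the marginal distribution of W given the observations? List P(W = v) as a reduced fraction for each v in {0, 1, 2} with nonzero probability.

Enumerate traces; 15 have nonzero weight after conditioning:
  (X=0, W=0, Y=3, Z=0) weight 1/147
  (X=0, W=0, Y=3, Z=2) weight 1/294
  (X=0, W=1, Y=2, Z=0) weight 2/441
  (X=0, W=1, Y=2, Z=2) weight 2/441
  (X=0, W=2, Y=4, Z=0) weight 2/441
  (X=0, W=2, Y=4, Z=2) weight 1/441
  (X=1, W=0, Y=3, Z=1) weight 2/49
  (X=1, W=1, Y=2, Z=1) weight 8/441
  … 7 more
Group by W:
  weight(W=0) = 1/14
  weight(W=1) = 20/441
  weight(W=2) = 1/21
Total weight = 1/14 + 20/441 + 1/21 = 145/882
P(W=0 | obs) = 1/14 / 145/882 = 63/145
P(W=1 | obs) = 20/441 / 145/882 = 8/29
P(W=2 | obs) = 1/21 / 145/882 = 42/145

P(W=0) = 63/145, P(W=1) = 8/29, P(W=2) = 42/145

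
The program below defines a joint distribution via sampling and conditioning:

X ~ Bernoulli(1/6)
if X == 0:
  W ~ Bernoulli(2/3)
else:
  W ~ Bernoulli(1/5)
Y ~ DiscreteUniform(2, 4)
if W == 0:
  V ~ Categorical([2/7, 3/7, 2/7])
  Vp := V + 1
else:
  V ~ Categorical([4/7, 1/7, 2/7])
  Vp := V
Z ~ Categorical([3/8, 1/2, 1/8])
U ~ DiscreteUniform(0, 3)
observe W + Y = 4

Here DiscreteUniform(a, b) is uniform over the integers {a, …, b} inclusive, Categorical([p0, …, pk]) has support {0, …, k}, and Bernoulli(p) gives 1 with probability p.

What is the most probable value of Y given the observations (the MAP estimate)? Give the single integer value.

argmax_v P(Y = v | obs) = 3

Enumerate traces; 144 have nonzero weight after conditioning:
  (X=0, W=0, Y=4, V=0, Z=0, U=0) weight 5/2016
  (X=0, W=0, Y=4, V=0, Z=0, U=1) weight 5/2016
  (X=0, W=0, Y=4, V=0, Z=0, U=2) weight 5/2016
  (X=0, W=0, Y=4, V=0, Z=0, U=3) weight 5/2016
  (X=0, W=0, Y=4, V=0, Z=1, U=0) weight 5/1512
  (X=0, W=0, Y=4, V=0, Z=1, U=1) weight 5/1512
  (X=0, W=0, Y=4, V=0, Z=1, U=2) weight 5/1512
  (X=0, W=0, Y=4, V=0, Z=1, U=3) weight 5/1512
  (X=0, W=1, Y=3, V=0, Z=0, U=0) weight 5/504
  … 135 more
Group by Y:
  weight(Y=3) = 53/270
  weight(Y=4) = 37/270
Total weight = 53/270 + 37/270 = 1/3
P(Y=3 | obs) = 53/270 / 1/3 = 53/90
P(Y=4 | obs) = 37/270 / 1/3 = 37/90
argmax = 3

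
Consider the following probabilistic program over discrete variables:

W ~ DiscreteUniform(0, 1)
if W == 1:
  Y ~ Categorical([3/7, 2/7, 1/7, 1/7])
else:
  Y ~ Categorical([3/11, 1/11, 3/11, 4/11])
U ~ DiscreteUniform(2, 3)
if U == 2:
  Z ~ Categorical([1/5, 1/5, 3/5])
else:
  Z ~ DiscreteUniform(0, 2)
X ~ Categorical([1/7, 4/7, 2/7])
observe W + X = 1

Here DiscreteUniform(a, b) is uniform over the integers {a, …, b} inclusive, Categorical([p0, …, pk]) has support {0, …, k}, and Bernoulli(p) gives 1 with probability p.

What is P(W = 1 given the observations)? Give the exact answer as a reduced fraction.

Enumerate traces; 48 have nonzero weight after conditioning:
  (W=0, Y=0, U=2, Z=0, X=1) weight 3/385
  (W=0, Y=0, U=2, Z=1, X=1) weight 3/385
  (W=0, Y=0, U=2, Z=2, X=1) weight 9/385
  (W=0, Y=0, U=3, Z=0, X=1) weight 1/77
  (W=0, Y=0, U=3, Z=1, X=1) weight 1/77
  (W=0, Y=0, U=3, Z=2, X=1) weight 1/77
  (W=0, Y=1, U=2, Z=0, X=1) weight 1/385
  (W=0, Y=1, U=2, Z=1, X=1) weight 1/385
  (W=1, Y=0, U=2, Z=0, X=0) weight 3/980
  … 39 more
Group by W:
  weight(W=0) = 2/7
  weight(W=1) = 1/14
Total weight = 2/7 + 1/14 = 5/14
P(W=0 | obs) = 2/7 / 5/14 = 4/5
P(W=1 | obs) = 1/14 / 5/14 = 1/5

P(W = 1 | obs) = 1/5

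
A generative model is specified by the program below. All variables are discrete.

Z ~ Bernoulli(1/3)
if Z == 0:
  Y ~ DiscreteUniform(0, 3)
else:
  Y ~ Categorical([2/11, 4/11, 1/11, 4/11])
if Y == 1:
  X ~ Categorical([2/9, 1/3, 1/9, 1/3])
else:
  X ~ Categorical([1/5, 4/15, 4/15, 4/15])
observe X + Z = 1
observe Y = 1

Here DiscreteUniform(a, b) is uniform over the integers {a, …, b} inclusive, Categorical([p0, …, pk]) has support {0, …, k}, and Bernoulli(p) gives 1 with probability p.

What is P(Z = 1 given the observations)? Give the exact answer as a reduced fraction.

P(Z = 1 | obs) = 16/49

Enumerate traces; 2 have nonzero weight after conditioning:
  (Z=0, Y=1, X=1) weight 1/18
  (Z=1, Y=1, X=0) weight 8/297
Group by Z:
  weight(Z=0) = 1/18
  weight(Z=1) = 8/297
Total weight = 1/18 + 8/297 = 49/594
P(Z=0 | obs) = 1/18 / 49/594 = 33/49
P(Z=1 | obs) = 8/297 / 49/594 = 16/49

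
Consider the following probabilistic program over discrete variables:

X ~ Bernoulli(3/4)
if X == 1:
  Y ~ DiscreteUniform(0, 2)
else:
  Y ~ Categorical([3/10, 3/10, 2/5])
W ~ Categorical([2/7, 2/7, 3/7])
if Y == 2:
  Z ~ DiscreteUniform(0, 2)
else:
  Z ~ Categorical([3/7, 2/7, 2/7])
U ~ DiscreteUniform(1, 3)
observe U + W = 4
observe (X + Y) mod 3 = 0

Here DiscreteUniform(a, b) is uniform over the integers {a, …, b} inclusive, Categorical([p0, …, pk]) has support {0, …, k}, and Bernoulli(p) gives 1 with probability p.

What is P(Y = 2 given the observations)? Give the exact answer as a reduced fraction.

P(Y = 2 | obs) = 10/13

Enumerate traces; 12 have nonzero weight after conditioning:
  (X=0, Y=0, W=1, Z=0, U=3) weight 3/980
  (X=0, Y=0, W=1, Z=1, U=3) weight 1/490
  (X=0, Y=0, W=1, Z=2, U=3) weight 1/490
  (X=0, Y=0, W=2, Z=0, U=2) weight 9/1960
  (X=0, Y=0, W=2, Z=1, U=2) weight 3/980
  (X=0, Y=0, W=2, Z=2, U=2) weight 3/980
  (X=1, Y=2, W=1, Z=0, U=3) weight 1/126
  (X=1, Y=2, W=1, Z=1, U=3) weight 1/126
  … 4 more
Group by Y:
  weight(Y=0) = 1/56
  weight(Y=2) = 5/84
Total weight = 1/56 + 5/84 = 13/168
P(Y=0 | obs) = 1/56 / 13/168 = 3/13
P(Y=2 | obs) = 5/84 / 13/168 = 10/13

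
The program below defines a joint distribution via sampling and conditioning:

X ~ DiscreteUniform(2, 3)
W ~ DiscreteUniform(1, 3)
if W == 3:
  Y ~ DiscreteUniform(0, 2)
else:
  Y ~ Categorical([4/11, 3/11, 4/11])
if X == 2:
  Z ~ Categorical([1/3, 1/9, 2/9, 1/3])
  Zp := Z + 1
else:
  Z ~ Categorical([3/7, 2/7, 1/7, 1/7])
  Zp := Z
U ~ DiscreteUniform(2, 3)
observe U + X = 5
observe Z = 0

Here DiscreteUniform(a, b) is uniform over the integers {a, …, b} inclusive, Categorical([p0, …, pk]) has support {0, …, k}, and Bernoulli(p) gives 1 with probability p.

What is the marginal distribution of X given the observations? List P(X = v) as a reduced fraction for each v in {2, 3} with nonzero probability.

Enumerate traces; 18 have nonzero weight after conditioning:
  (X=2, W=1, Y=0, Z=0, U=3) weight 1/99
  (X=2, W=1, Y=1, Z=0, U=3) weight 1/132
  (X=2, W=1, Y=2, Z=0, U=3) weight 1/99
  (X=2, W=2, Y=0, Z=0, U=3) weight 1/99
  (X=2, W=2, Y=1, Z=0, U=3) weight 1/132
  (X=2, W=2, Y=2, Z=0, U=3) weight 1/99
  (X=2, W=3, Y=0, Z=0, U=3) weight 1/108
  (X=2, W=3, Y=1, Z=0, U=3) weight 1/108
  (X=3, W=1, Y=0, Z=0, U=2) weight 1/77
  … 9 more
Group by X:
  weight(X=2) = 1/12
  weight(X=3) = 3/28
Total weight = 1/12 + 3/28 = 4/21
P(X=2 | obs) = 1/12 / 4/21 = 7/16
P(X=3 | obs) = 3/28 / 4/21 = 9/16

P(X=2) = 7/16, P(X=3) = 9/16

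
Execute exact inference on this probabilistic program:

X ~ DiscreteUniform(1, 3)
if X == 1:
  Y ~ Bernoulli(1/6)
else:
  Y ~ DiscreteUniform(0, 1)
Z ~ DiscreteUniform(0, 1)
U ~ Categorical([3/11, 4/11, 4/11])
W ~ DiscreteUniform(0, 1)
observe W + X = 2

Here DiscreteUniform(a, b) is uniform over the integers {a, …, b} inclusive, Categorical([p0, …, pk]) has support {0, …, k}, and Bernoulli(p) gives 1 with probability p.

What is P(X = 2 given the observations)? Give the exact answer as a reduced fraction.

P(X = 2 | obs) = 1/2

Enumerate traces; 24 have nonzero weight after conditioning:
  (X=1, Y=0, Z=0, U=0, W=1) weight 5/264
  (X=1, Y=0, Z=0, U=1, W=1) weight 5/198
  (X=1, Y=0, Z=0, U=2, W=1) weight 5/198
  (X=1, Y=0, Z=1, U=0, W=1) weight 5/264
  (X=1, Y=0, Z=1, U=1, W=1) weight 5/198
  (X=1, Y=0, Z=1, U=2, W=1) weight 5/198
  (X=1, Y=1, Z=0, U=0, W=1) weight 1/264
  (X=1, Y=1, Z=0, U=1, W=1) weight 1/198
  (X=2, Y=0, Z=0, U=0, W=0) weight 1/88
  … 15 more
Group by X:
  weight(X=1) = 1/6
  weight(X=2) = 1/6
Total weight = 1/6 + 1/6 = 1/3
P(X=1 | obs) = 1/6 / 1/3 = 1/2
P(X=2 | obs) = 1/6 / 1/3 = 1/2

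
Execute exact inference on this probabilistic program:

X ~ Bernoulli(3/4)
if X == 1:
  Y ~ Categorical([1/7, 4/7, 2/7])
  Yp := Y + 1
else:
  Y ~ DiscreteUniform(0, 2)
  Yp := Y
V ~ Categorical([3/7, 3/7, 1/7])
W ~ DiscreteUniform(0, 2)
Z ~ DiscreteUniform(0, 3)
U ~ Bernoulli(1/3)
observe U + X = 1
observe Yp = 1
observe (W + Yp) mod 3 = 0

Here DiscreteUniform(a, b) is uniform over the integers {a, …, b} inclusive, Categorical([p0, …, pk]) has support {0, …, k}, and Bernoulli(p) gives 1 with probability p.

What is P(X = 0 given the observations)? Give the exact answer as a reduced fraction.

P(X = 0 | obs) = 7/25

Enumerate traces; 24 have nonzero weight after conditioning:
  (X=0, Y=1, V=0, W=2, Z=0, U=1) weight 1/1008
  (X=0, Y=1, V=0, W=2, Z=1, U=1) weight 1/1008
  (X=0, Y=1, V=0, W=2, Z=2, U=1) weight 1/1008
  (X=0, Y=1, V=0, W=2, Z=3, U=1) weight 1/1008
  (X=0, Y=1, V=1, W=2, Z=0, U=1) weight 1/1008
  (X=0, Y=1, V=1, W=2, Z=1, U=1) weight 1/1008
  (X=0, Y=1, V=1, W=2, Z=2, U=1) weight 1/1008
  (X=0, Y=1, V=1, W=2, Z=3, U=1) weight 1/1008
  (X=1, Y=0, V=0, W=2, Z=0, U=0) weight 1/392
  … 15 more
Group by X:
  weight(X=0) = 1/108
  weight(X=1) = 1/42
Total weight = 1/108 + 1/42 = 25/756
P(X=0 | obs) = 1/108 / 25/756 = 7/25
P(X=1 | obs) = 1/42 / 25/756 = 18/25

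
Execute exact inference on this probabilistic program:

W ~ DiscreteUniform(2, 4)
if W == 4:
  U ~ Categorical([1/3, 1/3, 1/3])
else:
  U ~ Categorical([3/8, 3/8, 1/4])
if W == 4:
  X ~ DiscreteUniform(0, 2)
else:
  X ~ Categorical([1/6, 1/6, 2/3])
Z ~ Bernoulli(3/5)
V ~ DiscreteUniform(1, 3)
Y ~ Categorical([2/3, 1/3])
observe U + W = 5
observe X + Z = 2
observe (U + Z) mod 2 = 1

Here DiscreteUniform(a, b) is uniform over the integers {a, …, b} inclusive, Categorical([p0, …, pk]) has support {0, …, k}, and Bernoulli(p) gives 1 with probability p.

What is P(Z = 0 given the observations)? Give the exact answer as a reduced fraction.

Enumerate traces; 12 have nonzero weight after conditioning:
  (W=3, U=2, X=1, Z=1, V=1, Y=0) weight 1/540
  (W=3, U=2, X=1, Z=1, V=1, Y=1) weight 1/1080
  (W=3, U=2, X=1, Z=1, V=2, Y=0) weight 1/540
  (W=3, U=2, X=1, Z=1, V=2, Y=1) weight 1/1080
  (W=3, U=2, X=1, Z=1, V=3, Y=0) weight 1/540
  (W=3, U=2, X=1, Z=1, V=3, Y=1) weight 1/1080
  (W=4, U=1, X=2, Z=0, V=1, Y=0) weight 4/1215
  (W=4, U=1, X=2, Z=0, V=1, Y=1) weight 2/1215
  … 4 more
Group by Z:
  weight(Z=0) = 2/135
  weight(Z=1) = 1/120
Total weight = 2/135 + 1/120 = 5/216
P(Z=0 | obs) = 2/135 / 5/216 = 16/25
P(Z=1 | obs) = 1/120 / 5/216 = 9/25

P(Z = 0 | obs) = 16/25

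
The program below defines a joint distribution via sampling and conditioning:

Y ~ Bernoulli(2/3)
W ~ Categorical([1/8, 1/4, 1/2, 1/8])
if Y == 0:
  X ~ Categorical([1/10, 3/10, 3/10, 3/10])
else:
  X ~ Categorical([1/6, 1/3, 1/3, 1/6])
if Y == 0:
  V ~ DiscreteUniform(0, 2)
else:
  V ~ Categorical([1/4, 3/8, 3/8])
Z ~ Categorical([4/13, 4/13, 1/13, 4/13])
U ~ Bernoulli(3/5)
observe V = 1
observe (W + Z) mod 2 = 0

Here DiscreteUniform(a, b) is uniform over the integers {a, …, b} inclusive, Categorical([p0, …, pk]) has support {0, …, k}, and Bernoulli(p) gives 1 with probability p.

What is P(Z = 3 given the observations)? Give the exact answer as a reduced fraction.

Enumerate traces; 128 have nonzero weight after conditioning:
  (Y=0, W=0, X=0, V=1, Z=0, U=0) weight 1/5850
  (Y=0, W=0, X=0, V=1, Z=0, U=1) weight 1/3900
  (Y=0, W=0, X=0, V=1, Z=2, U=0) weight 1/23400
  (Y=0, W=0, X=0, V=1, Z=2, U=1) weight 1/15600
  (Y=0, W=0, X=1, V=1, Z=0, U=0) weight 1/1950
  (Y=0, W=0, X=1, V=1, Z=0, U=1) weight 1/1300
  (Y=0, W=0, X=1, V=1, Z=2, U=0) weight 1/7800
  (Y=0, W=0, X=1, V=1, Z=2, U=1) weight 1/5200
  (Y=0, W=1, X=0, V=1, Z=1, U=0) weight 1/2925
  (Y=0, W=1, X=0, V=1, Z=3, U=0) weight 1/2925
  … 118 more
Group by Z:
  weight(Z=0) = 5/72
  weight(Z=1) = 1/24
  weight(Z=2) = 5/288
  weight(Z=3) = 1/24
Total weight = 5/72 + 1/24 + 5/288 + 1/24 = 49/288
P(Z=0 | obs) = 5/72 / 49/288 = 20/49
P(Z=1 | obs) = 1/24 / 49/288 = 12/49
P(Z=2 | obs) = 5/288 / 49/288 = 5/49
P(Z=3 | obs) = 1/24 / 49/288 = 12/49

P(Z = 3 | obs) = 12/49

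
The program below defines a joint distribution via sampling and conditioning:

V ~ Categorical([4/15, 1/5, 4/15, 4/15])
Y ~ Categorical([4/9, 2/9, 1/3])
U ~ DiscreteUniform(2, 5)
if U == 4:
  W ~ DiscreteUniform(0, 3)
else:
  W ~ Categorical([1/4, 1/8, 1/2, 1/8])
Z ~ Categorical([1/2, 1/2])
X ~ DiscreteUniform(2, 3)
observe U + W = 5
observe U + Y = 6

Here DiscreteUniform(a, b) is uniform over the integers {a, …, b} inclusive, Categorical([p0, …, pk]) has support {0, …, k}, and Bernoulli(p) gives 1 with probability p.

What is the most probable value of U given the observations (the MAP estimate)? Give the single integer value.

Enumerate traces; 32 have nonzero weight after conditioning:
  (V=0, Y=1, U=5, W=0, Z=0, X=2) weight 1/1080
  (V=0, Y=1, U=5, W=0, Z=0, X=3) weight 1/1080
  (V=0, Y=1, U=5, W=0, Z=1, X=2) weight 1/1080
  (V=0, Y=1, U=5, W=0, Z=1, X=3) weight 1/1080
  (V=0, Y=2, U=4, W=1, Z=0, X=2) weight 1/720
  (V=0, Y=2, U=4, W=1, Z=0, X=3) weight 1/720
  (V=0, Y=2, U=4, W=1, Z=1, X=2) weight 1/720
  (V=0, Y=2, U=4, W=1, Z=1, X=3) weight 1/720
  … 24 more
Group by U:
  weight(U=4) = 1/48
  weight(U=5) = 1/72
Total weight = 1/48 + 1/72 = 5/144
P(U=4 | obs) = 1/48 / 5/144 = 3/5
P(U=5 | obs) = 1/72 / 5/144 = 2/5
argmax = 4

argmax_v P(U = v | obs) = 4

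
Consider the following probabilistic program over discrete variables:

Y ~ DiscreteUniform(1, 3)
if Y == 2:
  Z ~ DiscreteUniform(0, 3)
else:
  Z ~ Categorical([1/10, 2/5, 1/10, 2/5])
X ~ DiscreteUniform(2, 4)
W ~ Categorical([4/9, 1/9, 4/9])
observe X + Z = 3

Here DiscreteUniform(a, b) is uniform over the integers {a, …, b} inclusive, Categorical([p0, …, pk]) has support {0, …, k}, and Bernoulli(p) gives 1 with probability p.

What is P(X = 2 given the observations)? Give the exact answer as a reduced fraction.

P(X = 2 | obs) = 7/10

Enumerate traces; 18 have nonzero weight after conditioning:
  (Y=1, Z=0, X=3, W=0) weight 2/405
  (Y=1, Z=0, X=3, W=1) weight 1/810
  (Y=1, Z=0, X=3, W=2) weight 2/405
  (Y=1, Z=1, X=2, W=0) weight 8/405
  (Y=1, Z=1, X=2, W=1) weight 2/405
  (Y=1, Z=1, X=2, W=2) weight 8/405
  (Y=2, Z=0, X=3, W=0) weight 1/81
  (Y=2, Z=0, X=3, W=1) weight 1/324
  … 10 more
Group by X:
  weight(X=2) = 7/60
  weight(X=3) = 1/20
Total weight = 7/60 + 1/20 = 1/6
P(X=2 | obs) = 7/60 / 1/6 = 7/10
P(X=3 | obs) = 1/20 / 1/6 = 3/10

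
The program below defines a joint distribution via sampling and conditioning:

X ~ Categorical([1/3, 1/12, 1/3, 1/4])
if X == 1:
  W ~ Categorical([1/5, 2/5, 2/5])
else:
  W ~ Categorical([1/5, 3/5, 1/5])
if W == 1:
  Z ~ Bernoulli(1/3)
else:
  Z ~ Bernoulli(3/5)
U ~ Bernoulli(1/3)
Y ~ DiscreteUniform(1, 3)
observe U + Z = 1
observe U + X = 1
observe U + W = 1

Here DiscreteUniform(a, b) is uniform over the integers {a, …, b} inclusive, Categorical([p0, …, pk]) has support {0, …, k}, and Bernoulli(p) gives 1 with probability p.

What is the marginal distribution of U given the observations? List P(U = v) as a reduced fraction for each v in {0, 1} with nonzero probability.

Enumerate traces; 6 have nonzero weight after conditioning:
  (X=0, W=0, Z=0, U=1, Y=1) weight 2/675
  (X=0, W=0, Z=0, U=1, Y=2) weight 2/675
  (X=0, W=0, Z=0, U=1, Y=3) weight 2/675
  (X=1, W=1, Z=1, U=0, Y=1) weight 1/405
  (X=1, W=1, Z=1, U=0, Y=2) weight 1/405
  (X=1, W=1, Z=1, U=0, Y=3) weight 1/405
Group by U:
  weight(U=0) = 1/135
  weight(U=1) = 2/225
Total weight = 1/135 + 2/225 = 11/675
P(U=0 | obs) = 1/135 / 11/675 = 5/11
P(U=1 | obs) = 2/225 / 11/675 = 6/11

P(U=0) = 5/11, P(U=1) = 6/11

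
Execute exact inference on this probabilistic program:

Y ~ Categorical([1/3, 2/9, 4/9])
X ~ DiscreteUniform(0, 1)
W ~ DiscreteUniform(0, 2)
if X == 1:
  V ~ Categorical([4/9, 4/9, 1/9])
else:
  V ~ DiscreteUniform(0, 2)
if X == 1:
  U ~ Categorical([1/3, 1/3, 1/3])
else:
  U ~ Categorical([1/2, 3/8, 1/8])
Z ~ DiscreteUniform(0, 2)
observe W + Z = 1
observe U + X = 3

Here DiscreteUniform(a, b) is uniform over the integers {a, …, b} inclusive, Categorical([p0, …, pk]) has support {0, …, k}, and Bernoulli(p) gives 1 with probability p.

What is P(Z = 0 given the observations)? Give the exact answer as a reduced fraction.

P(Z = 0 | obs) = 1/2

Enumerate traces; 18 have nonzero weight after conditioning:
  (Y=0, X=1, W=0, V=0, U=2, Z=1) weight 2/729
  (Y=0, X=1, W=0, V=1, U=2, Z=1) weight 2/729
  (Y=0, X=1, W=0, V=2, U=2, Z=1) weight 1/1458
  (Y=0, X=1, W=1, V=0, U=2, Z=0) weight 2/729
  (Y=0, X=1, W=1, V=1, U=2, Z=0) weight 2/729
  (Y=0, X=1, W=1, V=2, U=2, Z=0) weight 1/1458
  (Y=1, X=1, W=0, V=0, U=2, Z=1) weight 4/2187
  (Y=1, X=1, W=0, V=1, U=2, Z=1) weight 4/2187
  … 10 more
Group by Z:
  weight(Z=0) = 1/54
  weight(Z=1) = 1/54
Total weight = 1/54 + 1/54 = 1/27
P(Z=0 | obs) = 1/54 / 1/27 = 1/2
P(Z=1 | obs) = 1/54 / 1/27 = 1/2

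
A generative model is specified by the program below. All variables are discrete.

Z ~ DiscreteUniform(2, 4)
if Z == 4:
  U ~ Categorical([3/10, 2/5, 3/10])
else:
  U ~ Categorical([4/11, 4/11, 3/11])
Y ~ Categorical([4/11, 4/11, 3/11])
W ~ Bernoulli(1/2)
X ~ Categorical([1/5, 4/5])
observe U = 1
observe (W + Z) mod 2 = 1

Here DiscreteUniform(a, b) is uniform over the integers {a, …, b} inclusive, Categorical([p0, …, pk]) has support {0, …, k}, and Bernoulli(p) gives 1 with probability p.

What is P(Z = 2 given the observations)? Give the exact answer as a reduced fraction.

P(Z = 2 | obs) = 10/31

Enumerate traces; 18 have nonzero weight after conditioning:
  (Z=2, U=1, Y=0, W=1, X=0) weight 8/1815
  (Z=2, U=1, Y=0, W=1, X=1) weight 32/1815
  (Z=2, U=1, Y=1, W=1, X=0) weight 8/1815
  (Z=2, U=1, Y=1, W=1, X=1) weight 32/1815
  (Z=2, U=1, Y=2, W=1, X=0) weight 2/605
  (Z=2, U=1, Y=2, W=1, X=1) weight 8/605
  (Z=3, U=1, Y=0, W=0, X=0) weight 8/1815
  (Z=3, U=1, Y=0, W=0, X=1) weight 32/1815
  (Z=4, U=1, Y=0, W=1, X=0) weight 4/825
  … 9 more
Group by Z:
  weight(Z=2) = 2/33
  weight(Z=3) = 2/33
  weight(Z=4) = 1/15
Total weight = 2/33 + 2/33 + 1/15 = 31/165
P(Z=2 | obs) = 2/33 / 31/165 = 10/31
P(Z=3 | obs) = 2/33 / 31/165 = 10/31
P(Z=4 | obs) = 1/15 / 31/165 = 11/31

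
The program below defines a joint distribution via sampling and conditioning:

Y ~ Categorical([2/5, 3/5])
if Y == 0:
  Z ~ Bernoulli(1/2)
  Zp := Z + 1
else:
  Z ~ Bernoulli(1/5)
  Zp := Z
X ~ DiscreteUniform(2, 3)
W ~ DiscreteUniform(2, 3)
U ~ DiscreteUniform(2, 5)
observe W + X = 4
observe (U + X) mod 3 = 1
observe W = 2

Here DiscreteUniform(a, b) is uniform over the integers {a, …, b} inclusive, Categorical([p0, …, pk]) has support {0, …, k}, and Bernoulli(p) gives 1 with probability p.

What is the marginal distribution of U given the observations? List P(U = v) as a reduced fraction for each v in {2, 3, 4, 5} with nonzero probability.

Enumerate traces; 8 have nonzero weight after conditioning:
  (Y=0, Z=0, X=2, W=2, U=2) weight 1/80
  (Y=0, Z=0, X=2, W=2, U=5) weight 1/80
  (Y=0, Z=1, X=2, W=2, U=2) weight 1/80
  (Y=0, Z=1, X=2, W=2, U=5) weight 1/80
  (Y=1, Z=0, X=2, W=2, U=2) weight 3/100
  (Y=1, Z=0, X=2, W=2, U=5) weight 3/100
  (Y=1, Z=1, X=2, W=2, U=2) weight 3/400
  (Y=1, Z=1, X=2, W=2, U=5) weight 3/400
Group by U:
  weight(U=2) = 1/16
  weight(U=5) = 1/16
Total weight = 1/16 + 1/16 = 1/8
P(U=2 | obs) = 1/16 / 1/8 = 1/2
P(U=5 | obs) = 1/16 / 1/8 = 1/2

P(U=2) = 1/2, P(U=5) = 1/2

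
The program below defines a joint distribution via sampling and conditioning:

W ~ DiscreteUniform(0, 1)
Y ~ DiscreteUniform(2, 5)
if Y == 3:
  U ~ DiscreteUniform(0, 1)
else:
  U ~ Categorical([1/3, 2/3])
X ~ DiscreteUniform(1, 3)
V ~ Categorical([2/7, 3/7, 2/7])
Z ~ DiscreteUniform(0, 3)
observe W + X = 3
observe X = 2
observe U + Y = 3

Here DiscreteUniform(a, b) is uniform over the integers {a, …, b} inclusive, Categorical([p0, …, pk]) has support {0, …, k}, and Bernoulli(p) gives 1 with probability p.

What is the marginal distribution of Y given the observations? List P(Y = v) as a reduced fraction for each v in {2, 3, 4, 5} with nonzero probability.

P(Y=2) = 4/7, P(Y=3) = 3/7

Enumerate traces; 24 have nonzero weight after conditioning:
  (W=1, Y=2, U=1, X=2, V=0, Z=0) weight 1/504
  (W=1, Y=2, U=1, X=2, V=0, Z=1) weight 1/504
  (W=1, Y=2, U=1, X=2, V=0, Z=2) weight 1/504
  (W=1, Y=2, U=1, X=2, V=0, Z=3) weight 1/504
  (W=1, Y=2, U=1, X=2, V=1, Z=0) weight 1/336
  (W=1, Y=2, U=1, X=2, V=1, Z=1) weight 1/336
  (W=1, Y=2, U=1, X=2, V=1, Z=2) weight 1/336
  (W=1, Y=2, U=1, X=2, V=1, Z=3) weight 1/336
  (W=1, Y=3, U=0, X=2, V=0, Z=0) weight 1/672
  … 15 more
Group by Y:
  weight(Y=2) = 1/36
  weight(Y=3) = 1/48
Total weight = 1/36 + 1/48 = 7/144
P(Y=2 | obs) = 1/36 / 7/144 = 4/7
P(Y=3 | obs) = 1/48 / 7/144 = 3/7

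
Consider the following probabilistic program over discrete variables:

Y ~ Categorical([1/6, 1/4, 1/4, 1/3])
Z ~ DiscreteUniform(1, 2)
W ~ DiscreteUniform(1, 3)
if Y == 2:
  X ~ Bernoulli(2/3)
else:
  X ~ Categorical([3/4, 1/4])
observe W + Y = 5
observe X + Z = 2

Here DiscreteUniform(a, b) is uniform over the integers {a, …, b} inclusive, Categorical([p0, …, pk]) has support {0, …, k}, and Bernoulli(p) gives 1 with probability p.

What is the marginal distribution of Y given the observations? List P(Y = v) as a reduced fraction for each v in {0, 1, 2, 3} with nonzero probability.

P(Y=2) = 3/7, P(Y=3) = 4/7

Enumerate traces; 4 have nonzero weight after conditioning:
  (Y=2, Z=1, W=3, X=1) weight 1/36
  (Y=2, Z=2, W=3, X=0) weight 1/72
  (Y=3, Z=1, W=2, X=1) weight 1/72
  (Y=3, Z=2, W=2, X=0) weight 1/24
Group by Y:
  weight(Y=2) = 1/24
  weight(Y=3) = 1/18
Total weight = 1/24 + 1/18 = 7/72
P(Y=2 | obs) = 1/24 / 7/72 = 3/7
P(Y=3 | obs) = 1/18 / 7/72 = 4/7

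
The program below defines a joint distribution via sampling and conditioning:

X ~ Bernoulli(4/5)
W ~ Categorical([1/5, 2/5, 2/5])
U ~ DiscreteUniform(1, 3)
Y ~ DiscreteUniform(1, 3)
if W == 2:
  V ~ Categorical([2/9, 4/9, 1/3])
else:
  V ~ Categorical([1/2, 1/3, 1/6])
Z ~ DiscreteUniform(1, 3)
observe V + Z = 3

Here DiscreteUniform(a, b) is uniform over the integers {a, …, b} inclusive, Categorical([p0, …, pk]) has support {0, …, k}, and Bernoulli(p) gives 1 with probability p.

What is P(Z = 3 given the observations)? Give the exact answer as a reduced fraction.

Enumerate traces; 162 have nonzero weight after conditioning:
  (X=0, W=0, U=1, Y=1, V=0, Z=3) weight 1/1350
  (X=0, W=0, U=1, Y=1, V=1, Z=2) weight 1/2025
  (X=0, W=0, U=1, Y=1, V=2, Z=1) weight 1/4050
  (X=0, W=0, U=1, Y=2, V=0, Z=3) weight 1/1350
  (X=0, W=0, U=1, Y=2, V=1, Z=2) weight 1/2025
  (X=0, W=0, U=1, Y=2, V=2, Z=1) weight 1/4050
  (X=0, W=0, U=1, Y=3, V=0, Z=3) weight 1/1350
  (X=0, W=0, U=1, Y=3, V=1, Z=2) weight 1/2025
  … 154 more
Group by Z:
  weight(Z=1) = 7/90
  weight(Z=2) = 17/135
  weight(Z=3) = 7/54
Total weight = 7/90 + 17/135 + 7/54 = 1/3
P(Z=1 | obs) = 7/90 / 1/3 = 7/30
P(Z=2 | obs) = 17/135 / 1/3 = 17/45
P(Z=3 | obs) = 7/54 / 1/3 = 7/18

P(Z = 3 | obs) = 7/18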